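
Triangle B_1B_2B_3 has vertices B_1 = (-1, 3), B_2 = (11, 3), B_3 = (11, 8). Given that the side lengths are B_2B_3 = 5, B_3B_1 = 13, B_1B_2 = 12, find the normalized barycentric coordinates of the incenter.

The incenter has barycentric coordinates proportional to the opposite side lengths: (5 : 13 : 12).
Normalizing by 5+13+12 = 30 gives (1/6, 13/30, 2/5).

(1/6, 13/30, 2/5)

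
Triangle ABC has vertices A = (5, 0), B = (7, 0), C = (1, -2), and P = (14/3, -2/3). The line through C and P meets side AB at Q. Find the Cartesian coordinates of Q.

(13/2, 0)

Barycentric coordinates of P with respect to ABC: (1/6, 1/2, 1/3).
On side AB the C-coordinate is zero; dropping P's C-weight 1/3 and renormalizing the remaining 1/6 : 1/2 gives weights 1/4, 3/4 on A, B.
Q = (1/4)·(5, 0) + (3/4)·(7, 0) = (13/2, 0).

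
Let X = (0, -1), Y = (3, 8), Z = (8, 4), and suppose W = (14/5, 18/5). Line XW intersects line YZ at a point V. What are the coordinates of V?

(14/3, 20/3)

Barycentric coordinates of W with respect to XYZ: (2/5, 2/5, 1/5).
On side YZ the X-coordinate is zero; dropping W's X-weight 2/5 and renormalizing the remaining 2/5 : 1/5 gives weights 2/3, 1/3 on Y, Z.
V = (2/3)·(3, 8) + (1/3)·(8, 4) = (14/3, 20/3).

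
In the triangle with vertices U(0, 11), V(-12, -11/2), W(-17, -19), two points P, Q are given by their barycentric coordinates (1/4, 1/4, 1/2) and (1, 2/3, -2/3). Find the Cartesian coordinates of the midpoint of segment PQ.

(-49/12, 95/16)

Barycentric coordinates of the midpoint are the average: (5/8, 11/24, -1/12).
Converting: (5/8)·U + (11/24)·V + (-1/12)·W = (-49/12, 95/16).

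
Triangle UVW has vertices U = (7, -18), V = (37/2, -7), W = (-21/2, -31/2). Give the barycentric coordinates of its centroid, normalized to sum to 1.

The centroid is the average of the vertices, so each weight is 1/3.

(1/3, 1/3, 1/3)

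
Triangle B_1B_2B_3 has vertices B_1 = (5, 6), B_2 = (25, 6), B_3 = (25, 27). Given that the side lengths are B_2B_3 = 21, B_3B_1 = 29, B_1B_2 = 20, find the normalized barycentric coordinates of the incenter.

(3/10, 29/70, 2/7)

The incenter has barycentric coordinates proportional to the opposite side lengths: (21 : 29 : 20).
Normalizing by 21+29+20 = 70 gives (3/10, 29/70, 2/7).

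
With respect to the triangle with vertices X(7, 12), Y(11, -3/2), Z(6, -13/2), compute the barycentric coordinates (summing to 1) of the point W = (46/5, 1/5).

(1/5, 3/5, 1/5)

Signed area of the reference triangle: [XYZ] = ½·(7·(-3/2−(-13/2)) + 11·(-13/2−12) + 6·(12−(-3/2))) = ½·(35 − 407/2 + 81) = -175/4.
[WYZ] = ½·((46/5)·(-3/2−(-13/2)) + 11·(-13/2−(1/5)) + 6·(1/5−(-3/2))) = ½·(46 − 737/10 + 51/5) = -35/4, so the X-coordinate is (-35/4)/(-175/4) = 1/5.
[XWZ] = ½·(7·(1/5−(-13/2)) + (46/5)·(-13/2−12) + 6·(12−(1/5))) = ½·(469/10 − 851/5 + 354/5) = -105/4, so the Y-coordinate is 3/5.
[XYW] = ½·(7·(-3/2−(1/5)) + 11·(1/5−12) + (46/5)·(12−(-3/2))) = ½·(-119/10 − 649/5 + 621/5) = -35/4, so the Z-coordinate is 1/5.
Check: 1/5 + 3/5 + 1/5 = 1.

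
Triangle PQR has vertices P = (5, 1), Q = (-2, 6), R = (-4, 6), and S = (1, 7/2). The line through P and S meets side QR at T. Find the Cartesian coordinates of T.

Barycentric coordinates of S with respect to PQR: (1/2, 1/4, 1/4).
On side QR the P-coordinate is zero; dropping S's P-weight 1/2 and renormalizing the remaining 1/4 : 1/4 gives weights 1/2, 1/2 on Q, R.
T = (1/2)·(-2, 6) + (1/2)·(-4, 6) = (-3, 6).

(-3, 6)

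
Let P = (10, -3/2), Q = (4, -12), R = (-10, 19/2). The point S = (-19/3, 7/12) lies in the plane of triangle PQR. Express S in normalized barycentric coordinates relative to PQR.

Signed area of the reference triangle: [PQR] = ½·(10·(-12−(19/2)) + 4·(19/2−(-3/2)) + (-10)·(-3/2−(-12))) = ½·(-215 + 44 − 105) = -138.
[SQR] = ½·((-19/3)·(-12−(19/2)) + 4·(19/2−(7/12)) + (-10)·(7/12−(-12))) = ½·(817/6 + 107/3 − 755/6) = 23, so the P-coordinate is 23/(-138) = -1/6.
[PSR] = ½·(10·(7/12−(19/2)) + (-19/3)·(19/2−(-3/2)) + (-10)·(-3/2−(7/12))) = ½·(-535/6 − 209/3 + 125/6) = -69, so the Q-coordinate is 1/2.
[PQS] = ½·(10·(-12−(7/12)) + 4·(7/12−(-3/2)) + (-19/3)·(-3/2−(-12))) = ½·(-755/6 + 25/3 − 133/2) = -92, so the R-coordinate is 2/3.
Check: -1/6 + 1/2 + 2/3 = 1.

(-1/6, 1/2, 2/3)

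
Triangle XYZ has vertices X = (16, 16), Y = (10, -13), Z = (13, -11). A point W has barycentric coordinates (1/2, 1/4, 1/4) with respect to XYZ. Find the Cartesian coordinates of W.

(55/4, 2)

W = (1/2)·X + (1/4)·Y + (1/4)·Z.
x-coordinate: (1/2)·16 + (1/4)·10 + (1/4)·13 = 55/4.
y-coordinate: (1/2)·16 + (1/4)·(-13) + (1/4)·(-11) = 2.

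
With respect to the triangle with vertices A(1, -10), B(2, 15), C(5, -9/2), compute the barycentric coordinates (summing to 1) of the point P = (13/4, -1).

Signed area of the reference triangle: [ABC] = ½·(1·(15−(-9/2)) + 2·(-9/2−(-10)) + 5·(-10−15)) = ½·(39/2 + 11 − 125) = -189/4.
[PBC] = ½·((13/4)·(15−(-9/2)) + 2·(-9/2−(-1)) + 5·(-1−15)) = ½·(507/8 − 7 − 80) = -189/16, so the A-coordinate is (-189/16)/(-189/4) = 1/4.
[APC] = ½·(1·(-1−(-9/2)) + (13/4)·(-9/2−(-10)) + 5·(-10−(-1))) = ½·(7/2 + 143/8 − 45) = -189/16, so the B-coordinate is 1/4.
[ABP] = ½·(1·(15−(-1)) + 2·(-1−(-10)) + (13/4)·(-10−15)) = ½·(16 + 18 − 325/4) = -189/8, so the C-coordinate is 1/2.

(1/4, 1/4, 1/2)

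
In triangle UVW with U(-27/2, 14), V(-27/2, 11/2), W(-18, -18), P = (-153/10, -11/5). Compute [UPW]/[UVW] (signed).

[UVW] = ½·((-27/2)·(11/2−(-18)) + (-27/2)·(-18−14) + (-18)·(14−(11/2))) = ½·(-1269/4 + 432 − 153) = -153/8.
[UPW] = ½·((-27/2)·(-11/5−(-18)) + (-153/10)·(-18−14) + (-18)·(14−(-11/5))) = ½·(-2133/10 + 2448/5 − 1458/5) = -153/20, so the ratio is (-153/20)/(-153/8) = 2/5.

2/5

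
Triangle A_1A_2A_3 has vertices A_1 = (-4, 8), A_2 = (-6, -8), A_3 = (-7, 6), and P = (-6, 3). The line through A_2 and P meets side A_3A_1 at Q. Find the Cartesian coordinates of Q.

(-6, 20/3)

Barycentric coordinates of P with respect to A_1A_2A_3: (1/4, 1/4, 1/2).
On side A_3A_1 the A_2-coordinate is zero; dropping P's A_2-weight 1/4 and renormalizing the remaining 1/2 : 1/4 gives weights 2/3, 1/3 on A_3, A_1.
Q = (2/3)·(-7, 6) + (1/3)·(-4, 8) = (-6, 20/3).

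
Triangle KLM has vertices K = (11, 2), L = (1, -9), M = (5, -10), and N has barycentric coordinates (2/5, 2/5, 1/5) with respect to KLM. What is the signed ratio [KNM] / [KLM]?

The signed ratio [KNM]/[KLM] equals the barycentric coordinate of N at vertex L, which is 2/5.

2/5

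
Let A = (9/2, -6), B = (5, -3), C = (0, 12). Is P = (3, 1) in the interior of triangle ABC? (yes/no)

yes

Barycentric coordinates of P: (4/9, 1/5, 16/45).
The three coordinates are positive, positive, positive; a point is interior exactly when all three are positive.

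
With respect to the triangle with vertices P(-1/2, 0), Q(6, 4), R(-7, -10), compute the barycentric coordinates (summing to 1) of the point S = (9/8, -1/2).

Signed area of the reference triangle: [PQR] = ½·((-1/2)·(4−(-10)) + 6·(-10−0) + (-7)·(0−4)) = ½·(-7 − 60 + 28) = -39/2.
[SQR] = ½·((9/8)·(4−(-10)) + 6·(-10−(-1/2)) + (-7)·(-1/2−4)) = ½·(63/4 − 57 + 63/2) = -39/8, so the P-coordinate is (-39/8)/(-39/2) = 1/4.
[PSR] = ½·((-1/2)·(-1/2−(-10)) + (9/8)·(-10−0) + (-7)·(0−(-1/2))) = ½·(-19/4 − 45/4 − 7/2) = -39/4, so the Q-coordinate is 1/2.
[PQS] = ½·((-1/2)·(4−(-1/2)) + 6·(-1/2−0) + (9/8)·(0−4)) = ½·(-9/4 − 3 − 9/2) = -39/8, so the R-coordinate is 1/4.

(1/4, 1/2, 1/4)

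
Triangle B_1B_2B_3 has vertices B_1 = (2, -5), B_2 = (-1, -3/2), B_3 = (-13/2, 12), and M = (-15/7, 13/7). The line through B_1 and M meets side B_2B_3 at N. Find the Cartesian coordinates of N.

(-17/6, 3)

Barycentric coordinates of M with respect to B_1B_2B_3: (1/7, 4/7, 2/7).
On side B_2B_3 the B_1-coordinate is zero; dropping M's B_1-weight 1/7 and renormalizing the remaining 4/7 : 2/7 gives weights 2/3, 1/3 on B_2, B_3.
N = (2/3)·(-1, -3/2) + (1/3)·(-13/2, 12) = (-17/6, 3).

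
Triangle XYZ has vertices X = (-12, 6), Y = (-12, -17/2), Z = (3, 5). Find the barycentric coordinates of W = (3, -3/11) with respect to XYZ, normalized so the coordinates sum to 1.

(-4/11, 4/11, 1)

Signed area of the reference triangle: [XYZ] = ½·((-12)·(-17/2−5) + (-12)·(5−6) + 3·(6−(-17/2))) = ½·(162 + 12 + 87/2) = 435/4.
[WYZ] = ½·(3·(-17/2−5) + (-12)·(5−(-3/11)) + 3·(-3/11−(-17/2))) = ½·(-81/2 − 696/11 + 543/22) = -435/11, so the X-coordinate is (-435/11)/(435/4) = -4/11.
[XWZ] = ½·((-12)·(-3/11−5) + 3·(5−6) + 3·(6−(-3/11))) = ½·(696/11 − 3 + 207/11) = 435/11, so the Y-coordinate is 4/11.
[XYW] = ½·((-12)·(-17/2−(-3/11)) + (-12)·(-3/11−6) + 3·(6−(-17/2))) = ½·(1086/11 + 828/11 + 87/2) = 435/4, so the Z-coordinate is 1.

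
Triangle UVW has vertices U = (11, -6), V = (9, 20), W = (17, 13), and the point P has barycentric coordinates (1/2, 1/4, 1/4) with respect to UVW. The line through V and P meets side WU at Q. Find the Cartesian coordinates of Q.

Line VP meets WU where the V-coordinate vanishes; zeroing P's V-weight and renormalizing leaves W, U-weights 1/4 : 1/2 → (1/3, 2/3).
So Q = (1/3)·W + (2/3)·U = (13, 1/3).

(13, 1/3)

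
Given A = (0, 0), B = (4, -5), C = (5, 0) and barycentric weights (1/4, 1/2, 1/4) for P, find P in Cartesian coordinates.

P = (1/4)·A + (1/2)·B + (1/4)·C.
x-coordinate: (1/4)·0 + (1/2)·4 + (1/4)·5 = 13/4.
y-coordinate: (1/4)·0 + (1/2)·(-5) + (1/4)·0 = -5/2.

(13/4, -5/2)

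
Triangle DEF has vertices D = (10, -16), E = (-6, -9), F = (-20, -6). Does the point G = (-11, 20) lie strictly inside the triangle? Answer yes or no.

Barycentric coordinates of G: (-391/50, 87/5, -429/50).
The three coordinates are negative, positive, negative; a point is interior exactly when all three are positive.

no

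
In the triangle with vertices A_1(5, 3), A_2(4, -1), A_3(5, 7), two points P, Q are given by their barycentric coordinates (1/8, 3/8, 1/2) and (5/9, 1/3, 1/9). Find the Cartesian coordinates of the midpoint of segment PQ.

(223/48, 101/36)

Barycentric coordinates of the midpoint are the average: (49/144, 17/48, 11/36).
Converting: (49/144)·A_1 + (17/48)·A_2 + (11/36)·A_3 = (223/48, 101/36).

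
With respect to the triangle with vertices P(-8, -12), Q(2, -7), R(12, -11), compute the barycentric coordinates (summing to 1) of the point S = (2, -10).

(1/3, 1/3, 1/3)

Signed area of the reference triangle: [PQR] = ½·((-8)·(-7−(-11)) + 2·(-11−(-12)) + 12·(-12−(-7))) = ½·(-32 + 2 − 60) = -45.
[SQR] = ½·(2·(-7−(-11)) + 2·(-11−(-10)) + 12·(-10−(-7))) = ½·(8 − 2 − 36) = -15, so the P-coordinate is (-15)/(-45) = 1/3.
[PSR] = ½·((-8)·(-10−(-11)) + 2·(-11−(-12)) + 12·(-12−(-10))) = ½·(-8 + 2 − 24) = -15, so the Q-coordinate is 1/3.
[PQS] = ½·((-8)·(-7−(-10)) + 2·(-10−(-12)) + 2·(-12−(-7))) = ½·(-24 + 4 − 10) = -15, so the R-coordinate is 1/3.
Check: 1/3 + 1/3 + 1/3 = 1.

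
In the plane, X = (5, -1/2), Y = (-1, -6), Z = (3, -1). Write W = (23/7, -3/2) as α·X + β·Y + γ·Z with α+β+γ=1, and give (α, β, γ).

(3/7, 1/7, 3/7)

Signed area of the reference triangle: [XYZ] = ½·(5·(-6−(-1)) + (-1)·(-1−(-1/2)) + 3·(-1/2−(-6))) = ½·(-25 + 1/2 + 33/2) = -4.
[WYZ] = ½·((23/7)·(-6−(-1)) + (-1)·(-1−(-3/2)) + 3·(-3/2−(-6))) = ½·(-115/7 − 1/2 + 27/2) = -12/7, so the X-coordinate is (-12/7)/(-4) = 3/7.
[XWZ] = ½·(5·(-3/2−(-1)) + (23/7)·(-1−(-1/2)) + 3·(-1/2−(-3/2))) = ½·(-5/2 − 23/14 + 3) = -4/7, so the Y-coordinate is 1/7.
[XYW] = ½·(5·(-6−(-3/2)) + (-1)·(-3/2−(-1/2)) + (23/7)·(-1/2−(-6))) = ½·(-45/2 + 1 + 253/14) = -12/7, so the Z-coordinate is 3/7.
Check: 3/7 + 1/7 + 3/7 = 1.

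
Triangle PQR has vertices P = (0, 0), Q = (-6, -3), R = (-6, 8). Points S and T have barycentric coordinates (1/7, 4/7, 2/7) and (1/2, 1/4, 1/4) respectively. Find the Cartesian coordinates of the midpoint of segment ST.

(-57/14, 51/56)

Barycentric coordinates of the midpoint are the average: (9/28, 23/56, 15/56).
Converting: (9/28)·P + (23/56)·Q + (15/56)·R = (-57/14, 51/56).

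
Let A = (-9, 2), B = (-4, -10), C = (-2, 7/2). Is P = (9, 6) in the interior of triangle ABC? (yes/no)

no

Barycentric coordinates of P: (-287/183, -2/183, 472/183).
The three coordinates are negative, negative, positive; a point is interior exactly when all three are positive.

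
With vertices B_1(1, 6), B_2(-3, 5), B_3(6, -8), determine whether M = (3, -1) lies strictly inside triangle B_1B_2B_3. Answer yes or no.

yes

Barycentric coordinates of M: (24/61, 7/61, 30/61).
The three coordinates are positive, positive, positive; a point is interior exactly when all three are positive.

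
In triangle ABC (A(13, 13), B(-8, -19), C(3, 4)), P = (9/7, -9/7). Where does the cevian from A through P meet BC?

(-2/3, -11/3)

Barycentric coordinates of P with respect to ABC: (1/7, 2/7, 4/7).
On side BC the A-coordinate is zero; dropping P's A-weight 1/7 and renormalizing the remaining 2/7 : 4/7 gives weights 1/3, 2/3 on B, C.
Q = (1/3)·(-8, -19) + (2/3)·(3, 4) = (-2/3, -11/3).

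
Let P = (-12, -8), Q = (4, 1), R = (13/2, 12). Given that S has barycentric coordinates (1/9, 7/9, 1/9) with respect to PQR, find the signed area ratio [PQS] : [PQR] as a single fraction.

The signed ratio [PQS]/[PQR] equals the barycentric coordinate of S at vertex R, which is 1/9.

1/9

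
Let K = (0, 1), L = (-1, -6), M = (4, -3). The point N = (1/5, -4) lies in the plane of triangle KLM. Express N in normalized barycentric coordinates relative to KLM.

(1/5, 3/5, 1/5)

Signed area of the reference triangle: [KLM] = ½·(0·(-6−(-3)) + (-1)·(-3−1) + 4·(1−(-6))) = ½·(0 + 4 + 28) = 16.
[NLM] = ½·((1/5)·(-6−(-3)) + (-1)·(-3−(-4)) + 4·(-4−(-6))) = ½·(-3/5 − 1 + 8) = 16/5, so the K-coordinate is (16/5)/16 = 1/5.
[KNM] = ½·(0·(-4−(-3)) + (1/5)·(-3−1) + 4·(1−(-4))) = ½·(0 − 4/5 + 20) = 48/5, so the L-coordinate is 3/5.
[KLN] = ½·(0·(-6−(-4)) + (-1)·(-4−1) + (1/5)·(1−(-6))) = ½·(0 + 5 + 7/5) = 16/5, so the M-coordinate is 1/5.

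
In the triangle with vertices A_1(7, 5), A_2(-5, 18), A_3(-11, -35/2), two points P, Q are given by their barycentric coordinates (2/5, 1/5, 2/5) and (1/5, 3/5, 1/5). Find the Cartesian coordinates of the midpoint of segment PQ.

(-16/5, 69/20)

Barycentric coordinates of the midpoint are the average: (3/10, 2/5, 3/10).
Converting: (3/10)·A_1 + (2/5)·A_2 + (3/10)·A_3 = (-16/5, 69/20).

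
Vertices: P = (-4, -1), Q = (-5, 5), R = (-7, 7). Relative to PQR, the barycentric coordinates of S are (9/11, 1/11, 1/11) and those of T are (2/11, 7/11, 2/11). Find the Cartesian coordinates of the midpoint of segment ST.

(-105/22, 25/11)

Barycentric coordinates of the midpoint are the average: (1/2, 4/11, 3/22).
Converting: (1/2)·P + (4/11)·Q + (3/22)·R = (-105/22, 25/11).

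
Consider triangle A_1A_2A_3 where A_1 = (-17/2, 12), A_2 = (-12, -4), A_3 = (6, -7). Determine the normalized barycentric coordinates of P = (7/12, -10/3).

(1/6, 1/6, 2/3)

Signed area of the reference triangle: [A_1A_2A_3] = ½·((-17/2)·(-4−(-7)) + (-12)·(-7−12) + 6·(12−(-4))) = ½·(-51/2 + 228 + 96) = 597/4.
[PA_2A_3] = ½·((7/12)·(-4−(-7)) + (-12)·(-7−(-10/3)) + 6·(-10/3−(-4))) = ½·(7/4 + 44 + 4) = 199/8, so the A_1-coordinate is (199/8)/(597/4) = 1/6.
[A_1PA_3] = ½·((-17/2)·(-10/3−(-7)) + (7/12)·(-7−12) + 6·(12−(-10/3))) = ½·(-187/6 − 133/12 + 92) = 199/8, so the A_2-coordinate is 1/6.
[A_1A_2P] = ½·((-17/2)·(-4−(-10/3)) + (-12)·(-10/3−12) + (7/12)·(12−(-4))) = ½·(17/3 + 184 + 28/3) = 199/2, so the A_3-coordinate is 2/3.
Check: 1/6 + 1/6 + 2/3 = 1.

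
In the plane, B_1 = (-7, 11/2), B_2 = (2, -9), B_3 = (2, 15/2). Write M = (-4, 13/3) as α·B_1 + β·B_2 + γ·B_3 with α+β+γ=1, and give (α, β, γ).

Signed area of the reference triangle: [B_1B_2B_3] = ½·((-7)·(-9−(15/2)) + 2·(15/2−(11/2)) + 2·(11/2−(-9))) = ½·(231/2 + 4 + 29) = 297/4.
[MB_2B_3] = ½·((-4)·(-9−(15/2)) + 2·(15/2−(13/3)) + 2·(13/3−(-9))) = ½·(66 + 19/3 + 80/3) = 99/2, so the B_1-coordinate is (99/2)/(297/4) = 2/3.
[B_1MB_3] = ½·((-7)·(13/3−(15/2)) + (-4)·(15/2−(11/2)) + 2·(11/2−(13/3))) = ½·(133/6 − 8 + 7/3) = 33/4, so the B_2-coordinate is 1/9.
[B_1B_2M] = ½·((-7)·(-9−(13/3)) + 2·(13/3−(11/2)) + (-4)·(11/2−(-9))) = ½·(280/3 − 7/3 − 58) = 33/2, so the B_3-coordinate is 2/9.

(2/3, 1/9, 2/9)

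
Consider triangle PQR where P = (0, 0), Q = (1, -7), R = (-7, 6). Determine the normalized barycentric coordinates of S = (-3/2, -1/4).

Signed area of the reference triangle: [PQR] = ½·(0·(-7−6) + 1·(6−0) + (-7)·(0−(-7))) = ½·(0 + 6 − 49) = -43/2.
[SQR] = ½·((-3/2)·(-7−6) + 1·(6−(-1/4)) + (-7)·(-1/4−(-7))) = ½·(39/2 + 25/4 − 189/4) = -43/4, so the P-coordinate is (-43/4)/(-43/2) = 1/2.
[PSR] = ½·(0·(-1/4−6) + (-3/2)·(6−0) + (-7)·(0−(-1/4))) = ½·(0 − 9 − 7/4) = -43/8, so the Q-coordinate is 1/4.
[PQS] = ½·(0·(-7−(-1/4)) + 1·(-1/4−0) + (-3/2)·(0−(-7))) = ½·(0 − 1/4 − 21/2) = -43/8, so the R-coordinate is 1/4.

(1/2, 1/4, 1/4)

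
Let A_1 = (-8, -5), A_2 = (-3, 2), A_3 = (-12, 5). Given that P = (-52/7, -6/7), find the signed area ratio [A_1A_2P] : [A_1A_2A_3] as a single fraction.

[A_1A_2A_3] = ½·((-8)·(2−5) + (-3)·(5−(-5)) + (-12)·(-5−2)) = ½·(24 − 30 + 84) = 39.
[A_1A_2P] = ½·((-8)·(2−(-6/7)) + (-3)·(-6/7−(-5)) + (-52/7)·(-5−2)) = ½·(-160/7 − 87/7 + 52) = 117/14, so the ratio is (117/14)/39 = 3/14.

3/14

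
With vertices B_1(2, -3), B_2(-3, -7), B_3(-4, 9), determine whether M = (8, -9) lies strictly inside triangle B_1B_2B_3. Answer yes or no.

Barycentric coordinates of M: (29/14, -3/7, -9/14).
The three coordinates are positive, negative, negative; a point is interior exactly when all three are positive.

no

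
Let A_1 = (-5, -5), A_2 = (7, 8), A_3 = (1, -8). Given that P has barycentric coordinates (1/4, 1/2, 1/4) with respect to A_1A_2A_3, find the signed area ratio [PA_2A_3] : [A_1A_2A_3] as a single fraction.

The signed ratio [PA_2A_3]/[A_1A_2A_3] equals the barycentric coordinate of P at vertex A_1, which is 1/4.

1/4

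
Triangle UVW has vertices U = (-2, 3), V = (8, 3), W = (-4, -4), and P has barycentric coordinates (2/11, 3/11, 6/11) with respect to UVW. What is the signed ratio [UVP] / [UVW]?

The signed ratio [UVP]/[UVW] equals the barycentric coordinate of P at vertex W, which is 6/11.

6/11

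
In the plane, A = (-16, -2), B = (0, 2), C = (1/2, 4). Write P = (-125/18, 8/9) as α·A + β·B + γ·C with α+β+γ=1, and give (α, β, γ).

(4/9, 2/9, 1/3)

Signed area of the reference triangle: [ABC] = ½·((-16)·(2−4) + 0·(4−(-2)) + (1/2)·(-2−2)) = ½·(32 + 0 − 2) = 15.
[PBC] = ½·((-125/18)·(2−4) + 0·(4−(8/9)) + (1/2)·(8/9−2)) = ½·(125/9 + 0 − 5/9) = 20/3, so the A-coordinate is (20/3)/15 = 4/9.
[APC] = ½·((-16)·(8/9−4) + (-125/18)·(4−(-2)) + (1/2)·(-2−(8/9))) = ½·(448/9 − 125/3 − 13/9) = 10/3, so the B-coordinate is 2/9.
[ABP] = ½·((-16)·(2−(8/9)) + 0·(8/9−(-2)) + (-125/18)·(-2−2)) = ½·(-160/9 + 0 + 250/9) = 5, so the C-coordinate is 1/3.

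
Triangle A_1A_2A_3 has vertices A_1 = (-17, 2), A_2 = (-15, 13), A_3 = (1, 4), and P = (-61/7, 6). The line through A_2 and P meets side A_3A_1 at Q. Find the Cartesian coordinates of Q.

(-31/5, 16/5)

Barycentric coordinates of P with respect to A_1A_2A_3: (2/7, 2/7, 3/7).
On side A_3A_1 the A_2-coordinate is zero; dropping P's A_2-weight 2/7 and renormalizing the remaining 3/7 : 2/7 gives weights 3/5, 2/5 on A_3, A_1.
Q = (3/5)·(1, 4) + (2/5)·(-17, 2) = (-31/5, 16/5).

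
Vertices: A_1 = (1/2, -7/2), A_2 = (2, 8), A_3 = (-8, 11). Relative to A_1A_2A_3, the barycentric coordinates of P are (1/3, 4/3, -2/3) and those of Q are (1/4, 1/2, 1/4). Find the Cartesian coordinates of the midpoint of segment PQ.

(175/48, 193/48)

Barycentric coordinates of the midpoint are the average: (7/24, 11/12, -5/24).
Converting: (7/24)·A_1 + (11/12)·A_2 + (-5/24)·A_3 = (175/48, 193/48).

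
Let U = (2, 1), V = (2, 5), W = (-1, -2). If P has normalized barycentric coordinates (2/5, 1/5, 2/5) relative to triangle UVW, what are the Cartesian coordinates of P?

P = (2/5)·U + (1/5)·V + (2/5)·W.
x-coordinate: (2/5)·2 + (1/5)·2 + (2/5)·(-1) = 4/5.
y-coordinate: (2/5)·1 + (1/5)·5 + (2/5)·(-2) = 3/5.

(4/5, 3/5)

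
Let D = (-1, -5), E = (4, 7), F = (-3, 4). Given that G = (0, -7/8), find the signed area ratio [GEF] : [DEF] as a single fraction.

5/8

[DEF] = ½·((-1)·(7−4) + 4·(4−(-5)) + (-3)·(-5−7)) = ½·(-3 + 36 + 36) = 69/2.
[GEF] = ½·(0·(7−4) + 4·(4−(-7/8)) + (-3)·(-7/8−7)) = ½·(0 + 39/2 + 189/8) = 345/16, so the ratio is (345/16)/(69/2) = 5/8.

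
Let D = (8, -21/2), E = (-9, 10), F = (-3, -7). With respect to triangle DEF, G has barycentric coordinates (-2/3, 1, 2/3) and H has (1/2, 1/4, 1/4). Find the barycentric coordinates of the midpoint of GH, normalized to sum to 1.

(-1/12, 5/8, 11/24)

Since both coordinate triples sum to 1, the midpoint's barycentrics are the componentwise average.
(-2/3+1/2)/2 = -1/12; similarly 5/8 and 11/24.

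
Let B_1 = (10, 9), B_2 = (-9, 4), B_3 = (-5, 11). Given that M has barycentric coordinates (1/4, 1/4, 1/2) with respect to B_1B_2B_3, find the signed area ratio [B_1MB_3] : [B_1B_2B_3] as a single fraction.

The signed ratio [B_1MB_3]/[B_1B_2B_3] equals the barycentric coordinate of M at vertex B_2, which is 1/4.

1/4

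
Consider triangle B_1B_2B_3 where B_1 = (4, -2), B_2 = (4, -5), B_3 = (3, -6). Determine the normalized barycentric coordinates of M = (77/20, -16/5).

(13/20, 1/5, 3/20)

Signed area of the reference triangle: [B_1B_2B_3] = ½·(4·(-5−(-6)) + 4·(-6−(-2)) + 3·(-2−(-5))) = ½·(4 − 16 + 9) = -3/2.
[MB_2B_3] = ½·((77/20)·(-5−(-6)) + 4·(-6−(-16/5)) + 3·(-16/5−(-5))) = ½·(77/20 − 56/5 + 27/5) = -39/40, so the B_1-coordinate is (-39/40)/(-3/2) = 13/20.
[B_1MB_3] = ½·(4·(-16/5−(-6)) + (77/20)·(-6−(-2)) + 3·(-2−(-16/5))) = ½·(56/5 − 77/5 + 18/5) = -3/10, so the B_2-coordinate is 1/5.
[B_1B_2M] = ½·(4·(-5−(-16/5)) + 4·(-16/5−(-2)) + (77/20)·(-2−(-5))) = ½·(-36/5 − 24/5 + 231/20) = -9/40, so the B_3-coordinate is 3/20.
Check: 13/20 + 1/5 + 3/20 = 1.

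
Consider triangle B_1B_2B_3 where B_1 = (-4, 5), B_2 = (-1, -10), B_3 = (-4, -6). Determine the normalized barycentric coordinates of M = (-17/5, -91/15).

(1/15, 1/5, 11/15)

Signed area of the reference triangle: [B_1B_2B_3] = ½·((-4)·(-10−(-6)) + (-1)·(-6−5) + (-4)·(5−(-10))) = ½·(16 + 11 − 60) = -33/2.
[MB_2B_3] = ½·((-17/5)·(-10−(-6)) + (-1)·(-6−(-91/15)) + (-4)·(-91/15−(-10))) = ½·(68/5 − 1/15 − 236/15) = -11/10, so the B_1-coordinate is (-11/10)/(-33/2) = 1/15.
[B_1MB_3] = ½·((-4)·(-91/15−(-6)) + (-17/5)·(-6−5) + (-4)·(5−(-91/15))) = ½·(4/15 + 187/5 − 664/15) = -33/10, so the B_2-coordinate is 1/5.
[B_1B_2M] = ½·((-4)·(-10−(-91/15)) + (-1)·(-91/15−5) + (-17/5)·(5−(-10))) = ½·(236/15 + 166/15 − 51) = -121/10, so the B_3-coordinate is 11/15.
Check: 1/15 + 1/5 + 11/15 = 1.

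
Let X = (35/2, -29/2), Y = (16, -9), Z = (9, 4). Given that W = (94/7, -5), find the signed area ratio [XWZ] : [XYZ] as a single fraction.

[XYZ] = ½·((35/2)·(-9−4) + 16·(4−(-29/2)) + 9·(-29/2−(-9))) = ½·(-455/2 + 296 − 99/2) = 19/2.
[XWZ] = ½·((35/2)·(-5−4) + (94/7)·(4−(-29/2)) + 9·(-29/2−(-5))) = ½·(-315/2 + 1739/7 − 171/2) = 19/7, so the ratio is (19/7)/(19/2) = 2/7.

2/7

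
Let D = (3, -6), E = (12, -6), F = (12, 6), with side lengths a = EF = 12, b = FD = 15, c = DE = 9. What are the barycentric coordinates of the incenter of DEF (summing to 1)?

The incenter has barycentric coordinates proportional to the opposite side lengths: (12 : 15 : 9).
Normalizing by 12+15+9 = 36 gives (1/3, 5/12, 1/4).

(1/3, 5/12, 1/4)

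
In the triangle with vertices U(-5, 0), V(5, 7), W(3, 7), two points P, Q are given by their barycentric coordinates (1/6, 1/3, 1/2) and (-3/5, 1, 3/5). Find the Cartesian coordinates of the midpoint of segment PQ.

(91/15, 511/60)

Barycentric coordinates of the midpoint are the average: (-13/60, 2/3, 11/20).
Converting: (-13/60)·U + (2/3)·V + (11/20)·W = (91/15, 511/60).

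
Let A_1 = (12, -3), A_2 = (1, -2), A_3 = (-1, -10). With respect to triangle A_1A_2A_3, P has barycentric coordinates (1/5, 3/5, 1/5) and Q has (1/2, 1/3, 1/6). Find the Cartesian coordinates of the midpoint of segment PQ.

Barycentric coordinates of the midpoint are the average: (7/20, 7/15, 11/60).
Converting: (7/20)·A_1 + (7/15)·A_2 + (11/60)·A_3 = (269/60, -229/60).

(269/60, -229/60)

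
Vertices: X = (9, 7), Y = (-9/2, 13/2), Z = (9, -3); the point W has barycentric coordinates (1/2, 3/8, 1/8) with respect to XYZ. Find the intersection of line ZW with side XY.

Line ZW meets XY where the Z-coordinate vanishes; zeroing W's Z-weight and renormalizing leaves X, Y-weights 1/2 : 3/8 → (4/7, 3/7).
So V = (4/7)·X + (3/7)·Y = (45/14, 95/14).

(45/14, 95/14)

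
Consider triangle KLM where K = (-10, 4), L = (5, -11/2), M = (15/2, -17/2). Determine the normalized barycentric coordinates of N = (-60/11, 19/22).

(8/11, 1/11, 2/11)

Signed area of the reference triangle: [KLM] = ½·((-10)·(-11/2−(-17/2)) + 5·(-17/2−4) + (15/2)·(4−(-11/2))) = ½·(-30 − 125/2 + 285/4) = -85/8.
[NLM] = ½·((-60/11)·(-11/2−(-17/2)) + 5·(-17/2−(19/22)) + (15/2)·(19/22−(-11/2))) = ½·(-180/11 − 515/11 + 525/11) = -85/11, so the K-coordinate is (-85/11)/(-85/8) = 8/11.
[KNM] = ½·((-10)·(19/22−(-17/2)) + (-60/11)·(-17/2−4) + (15/2)·(4−(19/22))) = ½·(-1030/11 + 750/11 + 1035/44) = -85/88, so the L-coordinate is 1/11.
[KLN] = ½·((-10)·(-11/2−(19/22)) + 5·(19/22−4) + (-60/11)·(4−(-11/2))) = ½·(700/11 − 345/22 − 570/11) = -85/44, so the M-coordinate is 2/11.
Check: 8/11 + 1/11 + 2/11 = 1.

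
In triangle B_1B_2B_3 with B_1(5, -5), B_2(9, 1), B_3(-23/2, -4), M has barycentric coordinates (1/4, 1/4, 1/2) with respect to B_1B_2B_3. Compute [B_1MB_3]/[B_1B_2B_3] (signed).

The signed ratio [B_1MB_3]/[B_1B_2B_3] equals the barycentric coordinate of M at vertex B_2, which is 1/4.

1/4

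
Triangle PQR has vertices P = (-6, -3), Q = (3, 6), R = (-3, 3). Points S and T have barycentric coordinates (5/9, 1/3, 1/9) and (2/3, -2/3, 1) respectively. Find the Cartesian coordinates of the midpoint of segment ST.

(-35/6, -7/6)

Barycentric coordinates of the midpoint are the average: (11/18, -1/6, 5/9).
Converting: (11/18)·P + (-1/6)·Q + (5/9)·R = (-35/6, -7/6).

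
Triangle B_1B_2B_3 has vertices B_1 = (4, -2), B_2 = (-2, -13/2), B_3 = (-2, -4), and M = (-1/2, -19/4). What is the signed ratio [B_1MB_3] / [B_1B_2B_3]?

1/2

[B_1B_2B_3] = ½·(4·(-13/2−(-4)) + (-2)·(-4−(-2)) + (-2)·(-2−(-13/2))) = ½·(-10 + 4 − 9) = -15/2.
[B_1MB_3] = ½·(4·(-19/4−(-4)) + (-1/2)·(-4−(-2)) + (-2)·(-2−(-19/4))) = ½·(-3 + 1 − 11/2) = -15/4, so the ratio is (-15/4)/(-15/2) = 1/2.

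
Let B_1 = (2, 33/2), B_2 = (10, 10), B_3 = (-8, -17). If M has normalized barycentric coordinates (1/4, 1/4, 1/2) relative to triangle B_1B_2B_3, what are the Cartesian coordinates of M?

(-1, -15/8)

M = (1/4)·B_1 + (1/4)·B_2 + (1/2)·B_3.
x-coordinate: (1/4)·2 + (1/4)·10 + (1/2)·(-8) = -1.
y-coordinate: (1/4)·(33/2) + (1/4)·10 + (1/2)·(-17) = -15/8.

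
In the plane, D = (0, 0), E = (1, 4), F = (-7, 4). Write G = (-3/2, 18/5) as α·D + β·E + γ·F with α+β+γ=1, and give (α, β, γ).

Signed area of the reference triangle: [DEF] = ½·(0·(4−4) + 1·(4−0) + (-7)·(0−4)) = ½·(0 + 4 + 28) = 16.
[GEF] = ½·((-3/2)·(4−4) + 1·(4−(18/5)) + (-7)·(18/5−4)) = ½·(0 + 2/5 + 14/5) = 8/5, so the D-coordinate is (8/5)/16 = 1/10.
[DGF] = ½·(0·(18/5−4) + (-3/2)·(4−0) + (-7)·(0−(18/5))) = ½·(0 − 6 + 126/5) = 48/5, so the E-coordinate is 3/5.
[DEG] = ½·(0·(4−(18/5)) + 1·(18/5−0) + (-3/2)·(0−4)) = ½·(0 + 18/5 + 6) = 24/5, so the F-coordinate is 3/10.
Check: 1/10 + 3/5 + 3/10 = 1.

(1/10, 3/5, 3/10)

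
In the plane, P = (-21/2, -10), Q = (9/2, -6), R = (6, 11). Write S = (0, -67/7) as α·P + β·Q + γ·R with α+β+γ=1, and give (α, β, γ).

Signed area of the reference triangle: [PQR] = ½·((-21/2)·(-6−11) + (9/2)·(11−(-10)) + 6·(-10−(-6))) = ½·(357/2 + 189/2 − 24) = 249/2.
[SQR] = ½·(0·(-6−11) + (9/2)·(11−(-67/7)) + 6·(-67/7−(-6))) = ½·(0 + 648/7 − 150/7) = 249/7, so the P-coordinate is (249/7)/(249/2) = 2/7.
[PSR] = ½·((-21/2)·(-67/7−11) + 0·(11−(-10)) + 6·(-10−(-67/7))) = ½·(216 + 0 − 18/7) = 747/7, so the Q-coordinate is 6/7.
[PQS] = ½·((-21/2)·(-6−(-67/7)) + (9/2)·(-67/7−(-10)) + 0·(-10−(-6))) = ½·(-75/2 + 27/14 + 0) = -249/14, so the R-coordinate is -1/7.
Check: 2/7 + 6/7 − 1/7 = 1.

(2/7, 6/7, -1/7)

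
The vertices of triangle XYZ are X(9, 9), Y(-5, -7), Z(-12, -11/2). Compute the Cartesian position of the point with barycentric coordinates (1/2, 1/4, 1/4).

W = (1/2)·X + (1/4)·Y + (1/4)·Z.
x-coordinate: (1/2)·9 + (1/4)·(-5) + (1/4)·(-12) = 1/4.
y-coordinate: (1/2)·9 + (1/4)·(-7) + (1/4)·(-11/2) = 11/8.

(1/4, 11/8)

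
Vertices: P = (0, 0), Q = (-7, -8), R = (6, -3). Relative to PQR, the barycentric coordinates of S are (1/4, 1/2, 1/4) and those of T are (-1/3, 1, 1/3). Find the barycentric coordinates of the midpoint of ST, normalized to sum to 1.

(-1/24, 3/4, 7/24)

Since both coordinate triples sum to 1, the midpoint's barycentrics are the componentwise average.
(1/4+-1/3)/2 = -1/24; similarly 3/4 and 7/24.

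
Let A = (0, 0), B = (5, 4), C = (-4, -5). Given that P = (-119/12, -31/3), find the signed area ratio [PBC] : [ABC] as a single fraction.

7/12

[ABC] = ½·(0·(4−(-5)) + 5·(-5−0) + (-4)·(0−4)) = ½·(0 − 25 + 16) = -9/2.
[PBC] = ½·((-119/12)·(4−(-5)) + 5·(-5−(-31/3)) + (-4)·(-31/3−4)) = ½·(-357/4 + 80/3 + 172/3) = -21/8, so the ratio is (-21/8)/(-9/2) = 7/12.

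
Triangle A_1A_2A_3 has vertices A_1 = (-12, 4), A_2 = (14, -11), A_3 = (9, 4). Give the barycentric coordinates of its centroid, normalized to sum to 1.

The centroid is the average of the vertices, so each weight is 1/3.

(1/3, 1/3, 1/3)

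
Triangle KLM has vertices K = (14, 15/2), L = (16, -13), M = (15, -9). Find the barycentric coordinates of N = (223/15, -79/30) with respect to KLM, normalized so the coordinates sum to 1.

Signed area of the reference triangle: [KLM] = ½·(14·(-13−(-9)) + 16·(-9−(15/2)) + 15·(15/2−(-13))) = ½·(-56 − 264 + 615/2) = -25/4.
[NLM] = ½·((223/15)·(-13−(-9)) + 16·(-9−(-79/30)) + 15·(-79/30−(-13))) = ½·(-892/15 − 1528/15 + 311/2) = -35/12, so the K-coordinate is (-35/12)/(-25/4) = 7/15.
[KNM] = ½·(14·(-79/30−(-9)) + (223/15)·(-9−(15/2)) + 15·(15/2−(-79/30))) = ½·(1337/15 − 2453/10 + 152) = -25/12, so the L-coordinate is 1/3.
[KLN] = ½·(14·(-13−(-79/30)) + 16·(-79/30−(15/2)) + (223/15)·(15/2−(-13))) = ½·(-2177/15 − 2432/15 + 9143/30) = -5/4, so the M-coordinate is 1/5.

(7/15, 1/3, 1/5)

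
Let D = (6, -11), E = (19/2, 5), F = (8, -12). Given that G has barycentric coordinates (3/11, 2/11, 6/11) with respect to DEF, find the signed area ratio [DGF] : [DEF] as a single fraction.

The signed ratio [DGF]/[DEF] equals the barycentric coordinate of G at vertex E, which is 2/11.

2/11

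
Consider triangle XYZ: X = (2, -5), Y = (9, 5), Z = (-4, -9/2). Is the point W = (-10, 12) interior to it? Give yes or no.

no

Barycentric coordinates of W: (-543/127, 192/127, 478/127).
The three coordinates are negative, positive, positive; a point is interior exactly when all three are positive.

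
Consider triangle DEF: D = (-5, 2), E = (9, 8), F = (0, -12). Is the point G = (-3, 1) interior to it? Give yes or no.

Barycentric coordinates of G: (177/226, 23/226, 13/113).
The three coordinates are positive, positive, positive; a point is interior exactly when all three are positive.

yes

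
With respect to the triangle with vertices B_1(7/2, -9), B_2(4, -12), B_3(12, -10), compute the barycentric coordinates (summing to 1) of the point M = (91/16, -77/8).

Signed area of the reference triangle: [B_1B_2B_3] = ½·((7/2)·(-12−(-10)) + 4·(-10−(-9)) + 12·(-9−(-12))) = ½·(-7 − 4 + 36) = 25/2.
[MB_2B_3] = ½·((91/16)·(-12−(-10)) + 4·(-10−(-77/8)) + 12·(-77/8−(-12))) = ½·(-91/8 − 3/2 + 57/2) = 125/16, so the B_1-coordinate is (125/16)/(25/2) = 5/8.
[B_1MB_3] = ½·((7/2)·(-77/8−(-10)) + (91/16)·(-10−(-9)) + 12·(-9−(-77/8))) = ½·(21/16 − 91/16 + 15/2) = 25/16, so the B_2-coordinate is 1/8.
[B_1B_2M] = ½·((7/2)·(-12−(-77/8)) + 4·(-77/8−(-9)) + (91/16)·(-9−(-12))) = ½·(-133/16 − 5/2 + 273/16) = 25/8, so the B_3-coordinate is 1/4.

(5/8, 1/8, 1/4)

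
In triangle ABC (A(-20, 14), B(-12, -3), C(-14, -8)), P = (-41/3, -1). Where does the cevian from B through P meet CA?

Barycentric coordinates of P with respect to ABC: (1/6, 2/3, 1/6).
On side CA the B-coordinate is zero; dropping P's B-weight 2/3 and renormalizing the remaining 1/6 : 1/6 gives weights 1/2, 1/2 on C, A.
Q = (1/2)·(-14, -8) + (1/2)·(-20, 14) = (-17, 3).

(-17, 3)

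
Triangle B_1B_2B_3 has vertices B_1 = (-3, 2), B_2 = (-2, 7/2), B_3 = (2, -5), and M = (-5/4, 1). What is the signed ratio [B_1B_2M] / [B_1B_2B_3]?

[B_1B_2B_3] = ½·((-3)·(7/2−(-5)) + (-2)·(-5−2) + 2·(2−(7/2))) = ½·(-51/2 + 14 − 3) = -29/4.
[B_1B_2M] = ½·((-3)·(7/2−1) + (-2)·(1−2) + (-5/4)·(2−(7/2))) = ½·(-15/2 + 2 + 15/8) = -29/16, so the ratio is (-29/16)/(-29/4) = 1/4.

1/4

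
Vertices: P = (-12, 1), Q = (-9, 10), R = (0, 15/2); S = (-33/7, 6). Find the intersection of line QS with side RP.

(-4, 16/3)

Barycentric coordinates of S with respect to PQR: (2/7, 1/7, 4/7).
On side RP the Q-coordinate is zero; dropping S's Q-weight 1/7 and renormalizing the remaining 4/7 : 2/7 gives weights 2/3, 1/3 on R, P.
T = (2/3)·(0, 15/2) + (1/3)·(-12, 1) = (-4, 16/3).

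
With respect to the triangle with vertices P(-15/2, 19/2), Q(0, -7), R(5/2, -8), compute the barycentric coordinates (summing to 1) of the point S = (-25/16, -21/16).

Signed area of the reference triangle: [PQR] = ½·((-15/2)·(-7−(-8)) + 0·(-8−(19/2)) + (5/2)·(19/2−(-7))) = ½·(-15/2 + 0 + 165/4) = 135/8.
[SQR] = ½·((-25/16)·(-7−(-8)) + 0·(-8−(-21/16)) + (5/2)·(-21/16−(-7))) = ½·(-25/16 + 0 + 455/32) = 405/64, so the P-coordinate is (405/64)/(135/8) = 3/8.
[PSR] = ½·((-15/2)·(-21/16−(-8)) + (-25/16)·(-8−(19/2)) + (5/2)·(19/2−(-21/16))) = ½·(-1605/32 + 875/32 + 865/32) = 135/64, so the Q-coordinate is 1/8.
[PQS] = ½·((-15/2)·(-7−(-21/16)) + 0·(-21/16−(19/2)) + (-25/16)·(19/2−(-7))) = ½·(1365/32 + 0 − 825/32) = 135/16, so the R-coordinate is 1/2.
Check: 3/8 + 1/8 + 1/2 = 1.

(3/8, 1/8, 1/2)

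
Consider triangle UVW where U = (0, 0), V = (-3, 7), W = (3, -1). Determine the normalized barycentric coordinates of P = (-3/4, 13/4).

Signed area of the reference triangle: [UVW] = ½·(0·(7−(-1)) + (-3)·(-1−0) + 3·(0−7)) = ½·(0 + 3 − 21) = -9.
[PVW] = ½·((-3/4)·(7−(-1)) + (-3)·(-1−(13/4)) + 3·(13/4−7)) = ½·(-6 + 51/4 − 45/4) = -9/4, so the U-coordinate is (-9/4)/(-9) = 1/4.
[UPW] = ½·(0·(13/4−(-1)) + (-3/4)·(-1−0) + 3·(0−(13/4))) = ½·(0 + 3/4 − 39/4) = -9/2, so the V-coordinate is 1/2.
[UVP] = ½·(0·(7−(13/4)) + (-3)·(13/4−0) + (-3/4)·(0−7)) = ½·(0 − 39/4 + 21/4) = -9/4, so the W-coordinate is 1/4.

(1/4, 1/2, 1/4)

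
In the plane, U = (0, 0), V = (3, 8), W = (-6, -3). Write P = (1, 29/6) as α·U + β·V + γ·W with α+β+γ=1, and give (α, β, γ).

Signed area of the reference triangle: [UVW] = ½·(0·(8−(-3)) + 3·(-3−0) + (-6)·(0−8)) = ½·(0 − 9 + 48) = 39/2.
[PVW] = ½·(1·(8−(-3)) + 3·(-3−(29/6)) + (-6)·(29/6−8)) = ½·(11 − 47/2 + 19) = 13/4, so the U-coordinate is (13/4)/(39/2) = 1/6.
[UPW] = ½·(0·(29/6−(-3)) + 1·(-3−0) + (-6)·(0−(29/6))) = ½·(0 − 3 + 29) = 13, so the V-coordinate is 2/3.
[UVP] = ½·(0·(8−(29/6)) + 3·(29/6−0) + 1·(0−8)) = ½·(0 + 29/2 − 8) = 13/4, so the W-coordinate is 1/6.

(1/6, 2/3, 1/6)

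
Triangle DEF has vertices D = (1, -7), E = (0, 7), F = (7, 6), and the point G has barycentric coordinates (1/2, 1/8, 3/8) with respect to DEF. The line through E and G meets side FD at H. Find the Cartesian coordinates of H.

Line EG meets FD where the E-coordinate vanishes; zeroing G's E-weight and renormalizing leaves F, D-weights 3/8 : 1/2 → (3/7, 4/7).
So H = (3/7)·F + (4/7)·D = (25/7, -10/7).

(25/7, -10/7)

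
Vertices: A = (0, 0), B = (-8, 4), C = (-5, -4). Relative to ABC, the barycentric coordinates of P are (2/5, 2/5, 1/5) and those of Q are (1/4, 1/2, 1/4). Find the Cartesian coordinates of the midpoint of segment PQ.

(-189/40, 9/10)

Barycentric coordinates of the midpoint are the average: (13/40, 9/20, 9/40).
Converting: (13/40)·A + (9/20)·B + (9/40)·C = (-189/40, 9/10).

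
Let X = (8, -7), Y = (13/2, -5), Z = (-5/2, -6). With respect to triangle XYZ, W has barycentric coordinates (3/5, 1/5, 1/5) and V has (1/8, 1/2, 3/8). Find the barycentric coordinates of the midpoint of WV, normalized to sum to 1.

Since both coordinate triples sum to 1, the midpoint's barycentrics are the componentwise average.
(3/5+1/8)/2 = 29/80; similarly 7/20 and 23/80.

(29/80, 7/20, 23/80)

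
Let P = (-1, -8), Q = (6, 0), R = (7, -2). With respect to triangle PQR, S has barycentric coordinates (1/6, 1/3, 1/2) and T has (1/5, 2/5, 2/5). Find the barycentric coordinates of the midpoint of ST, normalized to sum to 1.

Since both coordinate triples sum to 1, the midpoint's barycentrics are the componentwise average.
(1/6+1/5)/2 = 11/60; similarly 11/30 and 9/20.

(11/60, 11/30, 9/20)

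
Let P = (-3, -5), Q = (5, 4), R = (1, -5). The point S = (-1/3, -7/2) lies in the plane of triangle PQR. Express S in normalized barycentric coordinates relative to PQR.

Signed area of the reference triangle: [PQR] = ½·((-3)·(4−(-5)) + 5·(-5−(-5)) + 1·(-5−4)) = ½·(-27 + 0 − 9) = -18.
[SQR] = ½·((-1/3)·(4−(-5)) + 5·(-5−(-7/2)) + 1·(-7/2−4)) = ½·(-3 − 15/2 − 15/2) = -9, so the P-coordinate is (-9)/(-18) = 1/2.
[PSR] = ½·((-3)·(-7/2−(-5)) + (-1/3)·(-5−(-5)) + 1·(-5−(-7/2))) = ½·(-9/2 + 0 − 3/2) = -3, so the Q-coordinate is 1/6.
[PQS] = ½·((-3)·(4−(-7/2)) + 5·(-7/2−(-5)) + (-1/3)·(-5−4)) = ½·(-45/2 + 15/2 + 3) = -6, so the R-coordinate is 1/3.

(1/2, 1/6, 1/3)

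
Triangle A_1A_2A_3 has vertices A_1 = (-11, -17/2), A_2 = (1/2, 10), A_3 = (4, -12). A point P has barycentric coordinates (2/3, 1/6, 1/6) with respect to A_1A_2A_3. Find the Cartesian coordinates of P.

P = (2/3)·A_1 + (1/6)·A_2 + (1/6)·A_3.
x-coordinate: (2/3)·(-11) + (1/6)·(1/2) + (1/6)·4 = -79/12.
y-coordinate: (2/3)·(-17/2) + (1/6)·10 + (1/6)·(-12) = -6.

(-79/12, -6)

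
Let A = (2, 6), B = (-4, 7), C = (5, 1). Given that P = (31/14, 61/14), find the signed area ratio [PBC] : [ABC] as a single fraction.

[ABC] = ½·(2·(7−1) + (-4)·(1−6) + 5·(6−7)) = ½·(12 + 20 − 5) = 27/2.
[PBC] = ½·((31/14)·(7−1) + (-4)·(1−(61/14)) + 5·(61/14−7)) = ½·(93/7 + 94/7 − 185/14) = 27/4, so the ratio is (27/4)/(27/2) = 1/2.

1/2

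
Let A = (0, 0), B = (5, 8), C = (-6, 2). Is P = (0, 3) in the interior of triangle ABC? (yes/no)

yes

Barycentric coordinates of P: (25/58, 9/29, 15/58).
The three coordinates are positive, positive, positive; a point is interior exactly when all three are positive.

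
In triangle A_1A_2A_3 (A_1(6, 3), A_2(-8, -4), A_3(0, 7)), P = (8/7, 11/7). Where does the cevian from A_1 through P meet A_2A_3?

Barycentric coordinates of P with respect to A_1A_2A_3: (4/7, 2/7, 1/7).
On side A_2A_3 the A_1-coordinate is zero; dropping P's A_1-weight 4/7 and renormalizing the remaining 2/7 : 1/7 gives weights 2/3, 1/3 on A_2, A_3.
Q = (2/3)·(-8, -4) + (1/3)·(0, 7) = (-16/3, -1/3).

(-16/3, -1/3)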